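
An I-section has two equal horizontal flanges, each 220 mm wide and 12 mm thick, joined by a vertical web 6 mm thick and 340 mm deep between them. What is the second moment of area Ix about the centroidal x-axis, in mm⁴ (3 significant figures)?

Ix ≈ 1.83 × 10⁸ mm⁴

Treat the section as a set of non-overlapping primitives; coordinates are from the bounding-box lower-left.
Bottom flange: 220 × 12, A = 2 640 mm², y = 6 mm, Ī = 31 680 mm⁴.
Web: 6 × 340, A = 2 040 mm², y = 182 mm, Ī = 19 652 000 mm⁴.
Top flange: 220 × 12, A = 2 640 mm², y = 358 mm, Ī = 31 680 mm⁴.
By symmetry the centroid is at mid-height, ȳ = 182 mm.
Transfer each piece to the centroidal x-axis using Ī + A·d² with d = y − 182:
  bottom flange: d = -176 mm → contributes +81 808 320 mm⁴
  web: d = 0 mm → contributes +19 652 000 mm⁴
  top flange: d = 176 mm → contributes +81 808 320 mm⁴
Total I = 183 268 640 mm⁴.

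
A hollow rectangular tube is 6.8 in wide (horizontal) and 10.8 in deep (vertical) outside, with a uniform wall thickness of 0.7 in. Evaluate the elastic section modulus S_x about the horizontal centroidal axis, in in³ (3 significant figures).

Split into non-overlapping primitives; take the origin at the lower-left of the bounding box.
Outer rectangle: 6.8 × 10.8, A = 73.44 in², y = 5.4 in, Ī = 713.84 in⁴.
Inner void (subtracted): 5.4 × 9.4, A = 50.76 in², y = 5.4 in, Ī = 373.76 in⁴.
By symmetry the centroid is at mid-height, ȳ = 5.4 in.
All pieces are centred on the horizontal centroidal axis, so I = ΣĪ (holes subtracted) = 340.07 in⁴.
Extreme fibre distance c = 5.4 in; S = I/c = 62.977 in³.

S_x ≈ 63.0 in³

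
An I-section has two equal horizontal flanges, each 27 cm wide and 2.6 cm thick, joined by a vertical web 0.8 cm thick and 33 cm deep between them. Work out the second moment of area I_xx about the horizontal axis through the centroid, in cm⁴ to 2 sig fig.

I_xx ≈ 4.7 × 10⁴ cm⁴

Split into non-overlapping primitives; take the origin at the lower-left of the bounding box.
Bottom flange: 27 × 2.6, A = 70.2 cm², y = 1.3 cm, Ī = 39.55 cm⁴.
Web: 0.8 × 33, A = 26.4 cm², y = 19.1 cm, Ī = 2 396 cm⁴.
Top flange: 27 × 2.6, A = 70.2 cm², y = 36.9 cm, Ī = 39.55 cm⁴.
By symmetry the centroid is at mid-height, ȳ = 19.1 cm.
Transfer each piece to the horizontal axis through the centroid using Ī + A·d² with d = y − 19.1:
  bottom flange: d = -17.8 cm → contributes +22 282 cm⁴
  web: d = 0 cm → contributes +2 396 cm⁴
  top flange: d = 17.8 cm → contributes +22 282 cm⁴
Total I = 46 959 cm⁴.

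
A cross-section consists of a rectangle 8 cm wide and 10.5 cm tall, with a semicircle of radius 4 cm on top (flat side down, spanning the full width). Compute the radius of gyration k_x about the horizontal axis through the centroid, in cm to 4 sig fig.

Break the section into simple shapes (no overlaps), measuring from the bottom-left corner of the bounding box.
Rectangular body: 8 × 10.5, A = 84 cm², y = 5.25 cm, Ī = 771.75 cm⁴.
Semicircular cap: semicircle r = 4, A = 25.1327 cm², y = 12.1977 cm, Ī = 28.0978 cm⁴.
Centroid: ȳ = ΣA·y / ΣA = 6.85001 cm.
Transfer each piece to the horizontal axis through the centroid using Ī + A·d² with d = y − 6.85001:
  rectangular body: d = -1.60001 cm → contributes +986.793 cm⁴
  semicircular cap: d = 5.34764 cm → contributes +746.826 cm⁴
Total I = 1733.62 cm⁴.
Radius of gyration: k = √(I/A) = √(1733.62 / 109.133) = 3.98565 cm.

k_x ≈ 3.986 cm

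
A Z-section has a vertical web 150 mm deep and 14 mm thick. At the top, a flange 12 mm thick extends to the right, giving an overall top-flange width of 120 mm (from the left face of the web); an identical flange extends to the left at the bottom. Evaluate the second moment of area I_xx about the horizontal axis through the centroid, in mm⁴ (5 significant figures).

I_xx ≈ 1.6080 × 10⁷ mm⁴

Decompose the section into non-overlapping parts with the origin at the bottom-left of its bounding rectangle.
Web: 14 × 150, A = 2 100 mm², y = 75 mm, Ī = 3 937 500 mm⁴.
Top flange (beyond web): 106 × 12, A = 1 272 mm², y = 144 mm, Ī = 15 264 mm⁴.
Bottom flange (beyond web): 106 × 12, A = 1 272 mm², y = 6 mm, Ī = 15 264 mm⁴.
Centroid: ȳ = ΣA·y / ΣA = 75 mm.
Transfer each piece to the horizontal axis through the centroid using Ī + A·d² with d = y − 75:
  web: d = 0 mm → contributes +3 937 500 mm⁴
  top flange (beyond web): d = 69 mm → contributes +6 071 256 mm⁴
  bottom flange (beyond web): d = -69 mm → contributes +6 071 256 mm⁴
Total I = 16 080 012 mm⁴.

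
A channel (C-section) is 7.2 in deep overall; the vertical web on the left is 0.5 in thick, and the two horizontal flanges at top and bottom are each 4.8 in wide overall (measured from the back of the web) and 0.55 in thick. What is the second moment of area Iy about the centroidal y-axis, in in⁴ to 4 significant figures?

Iy ≈ 19.14 in⁴

Split into non-overlapping primitives; take the origin at the lower-left of the bounding box.
Web: 0.5 × 7.2, A = 3.6 in², x = 0.25 in, Ī = 0.075 in⁴.
Top flange (beyond web): 4.3 × 0.55, A = 2.365 in², x = 2.65 in, Ī = 3.64407 in⁴.
Bottom flange (beyond web): 4.3 × 0.55, A = 2.365 in², x = 2.65 in, Ī = 3.64407 in⁴.
Centroid: x̄ = ΣA·x / ΣA = 1.61279 in.
Transfer each piece to the centroidal y-axis using Ī + A·d² with d = x − 1.61279:
  web: d = -1.36279 in → contributes +6.76086 in⁴
  top flange (beyond web): d = 1.03721 in → contributes +6.18837 in⁴
  bottom flange (beyond web): d = 1.03721 in → contributes +6.18837 in⁴
Total I = 19.1376 in⁴.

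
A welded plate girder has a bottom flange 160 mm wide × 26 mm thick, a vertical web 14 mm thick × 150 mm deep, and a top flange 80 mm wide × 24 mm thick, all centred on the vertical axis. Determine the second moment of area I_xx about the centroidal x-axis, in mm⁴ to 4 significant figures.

Split into non-overlapping primitives; take the origin at the lower-left of the bounding box.
Bottom plate: 160 × 26, A = 4 160 mm², y = 13 mm, Ī = 234 347 mm⁴.
Web plate: 14 × 150, A = 2 100 mm², y = 101 mm, Ī = 3 937 500 mm⁴.
Top plate: 80 × 24, A = 1 920 mm², y = 188 mm, Ī = 92 160 mm⁴.
Centroid: ȳ = ΣA·y / ΣA = 76.6675 mm.
Transfer each piece to the centroidal x-axis using Ī + A·d² with d = y − 76.6675:
  bottom plate: d = -63.6675 mm → contributes +17 097 107 mm⁴
  web plate: d = 24.3325 mm → contributes +5 180 850 mm⁴
  top plate: d = 111.333 mm → contributes +23 890 425 mm⁴
Total I = 46 168 382 mm⁴.

I_xx ≈ 4.617 × 10⁷ mm⁴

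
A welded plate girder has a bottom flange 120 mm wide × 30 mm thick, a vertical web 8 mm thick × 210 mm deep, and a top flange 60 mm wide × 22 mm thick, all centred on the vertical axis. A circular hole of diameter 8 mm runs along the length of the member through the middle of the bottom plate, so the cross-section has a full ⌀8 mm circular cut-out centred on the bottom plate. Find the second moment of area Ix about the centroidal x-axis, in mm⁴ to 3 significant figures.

Treat the section as a set of non-overlapping primitives; coordinates are from the bounding-box lower-left.
Bottom plate: 120 × 30, A = 3 600 mm², y = 15 mm, Ī = 270 000 mm⁴.
Web plate: 8 × 210, A = 1 680 mm², y = 135 mm, Ī = 6 174 000 mm⁴.
Top plate: 60 × 22, A = 1 320 mm², y = 251 mm, Ī = 53 240 mm⁴.
Hole (subtracted): ⌀8, A = 50.265 mm², y = 15 mm, Ī = 201.06 mm⁴.
Centroid: ȳ = ΣA·y / ΣA = 93.342 mm.
Transfer each piece to the centroidal x-axis using Ī + A·d² with d = y − 93.342:
  bottom plate: d = -78.342 mm → contributes +22 364 948 mm⁴
  web plate: d = 41.658 mm → contributes +9 089 439 mm⁴
  top plate: d = 157.66 mm → contributes +32 863 175 mm⁴
  hole: d = -78.342 mm → contributes −308 705 mm⁴
Total I = 64 008 857 mm⁴.

Ix ≈ 6.40 × 10⁷ mm⁴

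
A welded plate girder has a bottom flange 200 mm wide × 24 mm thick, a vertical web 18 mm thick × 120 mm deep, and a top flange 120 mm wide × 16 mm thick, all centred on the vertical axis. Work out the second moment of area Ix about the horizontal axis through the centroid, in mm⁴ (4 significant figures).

Ix ≈ 3.142 × 10⁷ mm⁴

Break the section into simple shapes (no overlaps), measuring from the bottom-left corner of the bounding box.
Bottom plate: 200 × 24, A = 4 800 mm², y = 12 mm, Ī = 230 400 mm⁴.
Web plate: 18 × 120, A = 2 160 mm², y = 84 mm, Ī = 2 592 000 mm⁴.
Top plate: 120 × 16, A = 1 920 mm², y = 152 mm, Ī = 40 960 mm⁴.
Centroid: ȳ = ΣA·y / ΣA = 59.7838 mm.
Transfer each piece to the horizontal axis through the centroid using Ī + A·d² with d = y − 59.7838:
  bottom plate: d = -47.7838 mm → contributes +11 190 192 mm⁴
  web plate: d = 24.2162 mm → contributes +3 858 678 mm⁴
  top plate: d = 92.2162 mm → contributes +16 368 315 mm⁴
Total I = 31 417 185 mm⁴.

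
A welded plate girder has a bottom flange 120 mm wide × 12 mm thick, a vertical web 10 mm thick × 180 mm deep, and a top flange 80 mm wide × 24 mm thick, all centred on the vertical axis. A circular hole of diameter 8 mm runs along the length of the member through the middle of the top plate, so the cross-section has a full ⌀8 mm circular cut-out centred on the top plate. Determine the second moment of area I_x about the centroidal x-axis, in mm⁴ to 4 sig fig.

Break the section into simple shapes (no overlaps), measuring from the bottom-left corner of the bounding box.
Bottom plate: 120 × 12, A = 1 440 mm², y = 6 mm, Ī = 17 280 mm⁴.
Web plate: 10 × 180, A = 1 800 mm², y = 102 mm, Ī = 4 860 000 mm⁴.
Top plate: 80 × 24, A = 1 920 mm², y = 204 mm, Ī = 92 160 mm⁴.
Hole (subtracted): ⌀8, A = 50.2655 mm², y = 204 mm, Ī = 201.062 mm⁴.
Centroid: ȳ = ΣA·y / ΣA = 112.269 mm.
Transfer each piece to the centroidal x-axis using Ī + A·d² with d = y − 112.269:
  bottom plate: d = -106.269 mm → contributes +16 279 408 mm⁴
  web plate: d = -10.2692 mm → contributes +5 049 822 mm⁴
  top plate: d = 91.7308 mm → contributes +16 248 074 mm⁴
  hole: d = 91.7308 mm → contributes −423 162 mm⁴
Total I = 37 154 142 mm⁴.

I_x ≈ 3.715 × 10⁷ mm⁴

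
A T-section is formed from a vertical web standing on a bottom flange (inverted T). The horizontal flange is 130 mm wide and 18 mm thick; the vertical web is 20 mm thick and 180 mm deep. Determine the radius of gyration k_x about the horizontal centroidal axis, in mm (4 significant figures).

Decompose the section into non-overlapping parts with the origin at the bottom-left of its bounding rectangle.
Flange: 130 × 18, A = 2 340 mm², y = 9 mm, Ī = 63 180 mm⁴.
Web: 20 × 180, A = 3 600 mm², y = 108 mm, Ī = 9 720 000 mm⁴.
Centroid: ȳ = ΣA·y / ΣA = 69 mm.
Transfer each piece to the horizontal centroidal axis using Ī + A·d² with d = y − 69:
  flange: d = -60 mm → contributes +8 487 180 mm⁴
  web: d = 39 mm → contributes +15 195 600 mm⁴
Total I = 23 682 780 mm⁴.
Radius of gyration: k = √(I/A) = √(23 682 780 / 5 940) = 63.1427 mm.

k_x ≈ 63.14 mm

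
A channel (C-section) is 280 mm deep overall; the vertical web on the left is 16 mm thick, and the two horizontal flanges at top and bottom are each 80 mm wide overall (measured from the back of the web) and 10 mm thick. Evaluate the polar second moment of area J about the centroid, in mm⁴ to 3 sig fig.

Split into non-overlapping primitives; take the origin at the lower-left of the bounding box.
Web: 16 × 280, A = 4 480 mm², y = 140 mm, Ī = 29 269 333 mm⁴.
Top flange (beyond web): 64 × 10, A = 640 mm², y = 275 mm, Ī = 5333.3 mm⁴.
Bottom flange (beyond web): 64 × 10, A = 640 mm², y = 5 mm, Ī = 5333.3 mm⁴.
By symmetry the centroid is at mid-height, ȳ = 140 mm.
Transfer each piece to the centroidal x-axis using Ī + A·d² with d = y − 140:
  web: d = 0 mm → contributes +29 269 333 mm⁴
  top flange (beyond web): d = 135 mm → contributes +11 669 333 mm⁴
  bottom flange (beyond web): d = -135 mm → contributes +11 669 333 mm⁴
Total I = 52 608 000 mm⁴.
For the y-axis: x̄ = 16.889 mm.
Repeating about the centroidal y-axis gives I_y = 2 125 369 mm⁴.
Polar second moment: J = I_x + I_y = 54 733 369 mm⁴.

J ≈ 5.47 × 10⁷ mm⁴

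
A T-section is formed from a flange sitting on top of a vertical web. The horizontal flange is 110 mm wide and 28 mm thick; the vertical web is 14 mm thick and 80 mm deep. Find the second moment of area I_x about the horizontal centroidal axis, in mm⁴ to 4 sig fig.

I_x ≈ 3.194 × 10⁶ mm⁴

Break the section into simple shapes (no overlaps), measuring from the bottom-left corner of the bounding box.
Flange: 110 × 28, A = 3 080 mm², y = 94 mm, Ī = 201 227 mm⁴.
Web: 14 × 80, A = 1 120 mm², y = 40 mm, Ī = 597 333 mm⁴.
Centroid: ȳ = ΣA·y / ΣA = 79.6 mm.
Transfer each piece to the horizontal centroidal axis using Ī + A·d² with d = y − 79.6:
  flange: d = 14.4 mm → contributes +839 895 mm⁴
  web: d = -39.6 mm → contributes +2 353 673 mm⁴
Total I = 3 193 568 mm⁴.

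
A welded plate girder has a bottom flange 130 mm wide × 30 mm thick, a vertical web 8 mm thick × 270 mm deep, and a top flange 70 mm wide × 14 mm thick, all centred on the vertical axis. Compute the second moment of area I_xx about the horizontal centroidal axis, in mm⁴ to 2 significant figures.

Split into non-overlapping primitives; take the origin at the lower-left of the bounding box.
Bottom plate: 130 × 30, A = 3 900 mm², y = 15 mm, Ī = 292 500 mm⁴.
Web plate: 8 × 270, A = 2 160 mm², y = 165 mm, Ī = 13 122 000 mm⁴.
Top plate: 70 × 14, A = 980 mm², y = 307 mm, Ī = 16 007 mm⁴.
Centroid: ȳ = ΣA·y / ΣA = 101.7 mm.
Transfer each piece to the horizontal centroidal axis using Ī + A·d² with d = y − 101.7:
  bottom plate: d = -86.67 mm → contributes +29 588 394 mm⁴
  web plate: d = 63.33 mm → contributes +21 784 964 mm⁴
  top plate: d = 205.3 mm → contributes +41 333 024 mm⁴
Total I = 92 706 382 mm⁴.

I_xx ≈ 9.3 × 10⁷ mm⁴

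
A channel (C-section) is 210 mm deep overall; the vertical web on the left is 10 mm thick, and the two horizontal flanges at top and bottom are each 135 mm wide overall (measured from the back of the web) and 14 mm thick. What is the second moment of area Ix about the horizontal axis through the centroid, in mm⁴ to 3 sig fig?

Ix ≈ 4.14 × 10⁷ mm⁴

Split into non-overlapping primitives; take the origin at the lower-left of the bounding box.
Web: 10 × 210, A = 2 100 mm², y = 105 mm, Ī = 7 717 500 mm⁴.
Top flange (beyond web): 125 × 14, A = 1 750 mm², y = 203 mm, Ī = 28 583 mm⁴.
Bottom flange (beyond web): 125 × 14, A = 1 750 mm², y = 7 mm, Ī = 28 583 mm⁴.
By symmetry the centroid is at mid-height, ȳ = 105 mm.
Transfer each piece to the horizontal axis through the centroid using Ī + A·d² with d = y − 105:
  web: d = 0 mm → contributes +7 717 500 mm⁴
  top flange (beyond web): d = 98 mm → contributes +16 835 583 mm⁴
  bottom flange (beyond web): d = -98 mm → contributes +16 835 583 mm⁴
Total I = 41 388 667 mm⁴.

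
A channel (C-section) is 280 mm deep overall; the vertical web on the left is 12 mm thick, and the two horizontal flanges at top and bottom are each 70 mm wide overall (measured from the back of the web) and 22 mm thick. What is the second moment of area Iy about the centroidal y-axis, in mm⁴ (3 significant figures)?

Iy ≈ 2.53 × 10⁶ mm⁴

Split into non-overlapping primitives; take the origin at the lower-left of the bounding box.
Web: 12 × 280, A = 3 360 mm², x = 6 mm, Ī = 40 320 mm⁴.
Top flange (beyond web): 58 × 22, A = 1 276 mm², x = 41 mm, Ī = 357 705 mm⁴.
Bottom flange (beyond web): 58 × 22, A = 1 276 mm², x = 41 mm, Ī = 357 705 mm⁴.
Centroid: x̄ = ΣA·x / ΣA = 21.108 mm.
Transfer each piece to the centroidal y-axis using Ī + A·d² with d = x − 21.108:
  web: d = -15.108 mm → contributes +807 271 mm⁴
  top flange (beyond web): d = 19.892 mm → contributes +862 595 mm⁴
  bottom flange (beyond web): d = 19.892 mm → contributes +862 595 mm⁴
Total I = 2 532 461 mm⁴.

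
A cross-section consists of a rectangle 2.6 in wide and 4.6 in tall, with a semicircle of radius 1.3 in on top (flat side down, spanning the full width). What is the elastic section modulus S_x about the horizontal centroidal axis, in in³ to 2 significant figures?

S_x ≈ 13 in³

Split into non-overlapping primitives; take the origin at the lower-left of the bounding box.
Rectangular body: 2.6 × 4.6, A = 11.96 in², y = 2.3 in, Ī = 21.09 in⁴.
Semicircular cap: semicircle r = 1.3, A = 2.655 in², y = 5.152 in, Ī = 0.3135 in⁴.
Centroid: ȳ = ΣA·y / ΣA = 2.818 in.
Transfer each piece to the horizontal centroidal axis using Ī + A·d² with d = y − 2.818:
  rectangular body: d = -0.518 in → contributes +24.3 in⁴
  semicircular cap: d = 2.334 in → contributes +14.77 in⁴
Total I = 39.07 in⁴.
Extreme fibre distance c = 3.082 in; S = I/c = 12.68 in³.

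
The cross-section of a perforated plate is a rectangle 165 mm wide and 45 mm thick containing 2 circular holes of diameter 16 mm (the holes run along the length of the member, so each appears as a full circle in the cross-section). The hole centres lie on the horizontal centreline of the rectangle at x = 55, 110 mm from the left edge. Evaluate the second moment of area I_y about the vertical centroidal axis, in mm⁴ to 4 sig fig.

I_y ≈ 1.653 × 10⁷ mm⁴

Split into non-overlapping primitives; take the origin at the lower-left of the bounding box.
Plate: 165 × 45, A = 7 425 mm², x = 82.5 mm, Ī = 16 845 469 mm⁴.
Hole 1 (subtracted): ⌀16, A = 201.062 mm², x = 55 mm, Ī = 3216.99 mm⁴.
Hole 2 (subtracted): ⌀16, A = 201.062 mm², x = 110 mm, Ī = 3216.99 mm⁴.
By symmetry the centroid is at mid-width, x̄ = 82.5 mm.
Transfer each piece to the vertical centroidal axis using Ī + A·d² with d = x − 82.5:
  plate: d = 0 mm → contributes +16 845 469 mm⁴
  hole 1: d = -27.5 mm → contributes −155 270 mm⁴
  hole 2: d = 27.5 mm → contributes −155 270 mm⁴
Total I = 16 534 929 mm⁴.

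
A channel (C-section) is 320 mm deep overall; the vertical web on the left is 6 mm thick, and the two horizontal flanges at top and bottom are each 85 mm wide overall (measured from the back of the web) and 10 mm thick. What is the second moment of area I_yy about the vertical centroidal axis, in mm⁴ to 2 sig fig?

Break the section into simple shapes (no overlaps), measuring from the bottom-left corner of the bounding box.
Web: 6 × 320, A = 1 920 mm², x = 3 mm, Ī = 5 760 mm⁴.
Top flange (beyond web): 79 × 10, A = 790 mm², x = 45.5 mm, Ī = 410 866 mm⁴.
Bottom flange (beyond web): 79 × 10, A = 790 mm², x = 45.5 mm, Ī = 410 866 mm⁴.
Centroid: x̄ = ΣA·x / ΣA = 22.19 mm.
Transfer each piece to the vertical centroidal axis using Ī + A·d² with d = x − 22.19:
  web: d = -19.19 mm → contributes +712 496 mm⁴
  top flange (beyond web): d = 23.31 mm → contributes +840 275 mm⁴
  bottom flange (beyond web): d = 23.31 mm → contributes +840 275 mm⁴
Total I = 2 393 046 mm⁴.

I_yy ≈ 2.4 × 10⁶ mm⁴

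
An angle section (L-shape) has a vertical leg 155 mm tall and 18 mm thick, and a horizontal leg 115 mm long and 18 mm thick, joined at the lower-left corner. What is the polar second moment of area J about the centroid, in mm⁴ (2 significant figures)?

J ≈ 1.6 × 10⁷ mm⁴

Treat the section as a set of non-overlapping primitives; coordinates are from the bounding-box lower-left.
Vertical leg: 18 × 155, A = 2 790 mm², y = 77.5 mm, Ī = 5 585 813 mm⁴.
Horizontal leg (remainder): 97 × 18, A = 1 746 mm², y = 9 mm, Ī = 47 142 mm⁴.
Centroid: ȳ = ΣA·y / ΣA = 51.13 mm.
Transfer each piece to the centroidal x-axis using Ī + A·d² with d = y − 51.13:
  vertical leg: d = 26.37 mm → contributes +7 525 482 mm⁴
  horizontal leg (remainder): d = -42.13 mm → contributes +3 146 614 mm⁴
Total I = 10 672 096 mm⁴.
For the y-axis: x̄ = 31.13 mm.
Repeating about the centroidal y-axis gives I_y = 4 995 016 mm⁴.
Polar second moment: J = I_x + I_y = 15 667 112 mm⁴.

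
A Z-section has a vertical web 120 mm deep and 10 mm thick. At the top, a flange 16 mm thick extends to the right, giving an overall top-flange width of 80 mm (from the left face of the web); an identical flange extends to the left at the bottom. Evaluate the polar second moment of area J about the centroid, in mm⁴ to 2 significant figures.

Split into non-overlapping primitives; take the origin at the lower-left of the bounding box.
Web: 10 × 120, A = 1 200 mm², y = 60 mm, Ī = 1 440 000 mm⁴.
Top flange (beyond web): 70 × 16, A = 1 120 mm², y = 112 mm, Ī = 23 893 mm⁴.
Bottom flange (beyond web): 70 × 16, A = 1 120 mm², y = 8 mm, Ī = 23 893 mm⁴.
Centroid: ȳ = ΣA·y / ΣA = 60 mm.
Transfer each piece to the centroidal x-axis using Ī + A·d² with d = y − 60:
  web: d = 0 mm → contributes +1 440 000 mm⁴
  top flange (beyond web): d = 52 mm → contributes +3 052 373 mm⁴
  bottom flange (beyond web): d = -52 mm → contributes +3 052 373 mm⁴
Total I = 7 544 747 mm⁴.
For the y-axis: x̄ = 75 mm.
Repeating about the centroidal y-axis gives I_y = 4 508 667 mm⁴.
Polar second moment: J = I_x + I_y = 12 053 413 mm⁴.

J ≈ 1.2 × 10⁷ mm⁴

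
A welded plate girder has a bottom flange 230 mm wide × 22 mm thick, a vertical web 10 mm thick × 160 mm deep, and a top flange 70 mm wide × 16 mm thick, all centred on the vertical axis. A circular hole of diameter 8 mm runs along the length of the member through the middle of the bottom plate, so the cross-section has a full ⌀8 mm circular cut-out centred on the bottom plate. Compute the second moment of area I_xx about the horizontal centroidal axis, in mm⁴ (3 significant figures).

Decompose the section into non-overlapping parts with the origin at the bottom-left of its bounding rectangle.
Bottom plate: 230 × 22, A = 5 060 mm², y = 11 mm, Ī = 204 087 mm⁴.
Web plate: 10 × 160, A = 1 600 mm², y = 102 mm, Ī = 3 413 333 mm⁴.
Top plate: 70 × 16, A = 1 120 mm², y = 190 mm, Ī = 23 893 mm⁴.
Hole (subtracted): ⌀8, A = 50.265 mm², y = 11 mm, Ī = 201.06 mm⁴.
Centroid: ȳ = ΣA·y / ΣA = 55.773 mm.
Transfer each piece to the horizontal centroidal axis using Ī + A·d² with d = y − 55.773:
  bottom plate: d = -44.773 mm → contributes +10 347 272 mm⁴
  web plate: d = 46.227 mm → contributes +6 832 495 mm⁴
  top plate: d = 134.23 mm → contributes +20 202 940 mm⁴
  hole: d = -44.773 mm → contributes −100 962 mm⁴
Total I = 37 281 745 mm⁴.

I_xx ≈ 3.73 × 10⁷ mm⁴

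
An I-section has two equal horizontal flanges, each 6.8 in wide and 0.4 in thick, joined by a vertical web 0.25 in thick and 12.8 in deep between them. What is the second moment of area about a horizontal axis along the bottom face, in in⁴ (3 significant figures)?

Treat the section as a set of non-overlapping primitives; coordinates are from the bounding-box lower-left.
Bottom flange: 6.8 × 0.4, A = 2.72 in², y = 0.2 in, Ī = 0.036267 in⁴.
Web: 0.25 × 12.8, A = 3.2 in², y = 6.8 in, Ī = 43.691 in⁴.
Top flange: 6.8 × 0.4, A = 2.72 in², y = 13.4 in, Ī = 0.036267 in⁴.
Transfer each piece to the bottom edge using Ī + A·d² with d = y − 0:
  bottom flange: d = 0.2 in → contributes +0.14507 in⁴
  web: d = 6.8 in → contributes +191.66 in⁴
  top flange: d = 13.4 in → contributes +488.44 in⁴
Total I = 680.24 in⁴.

I_base ≈ 680 in⁴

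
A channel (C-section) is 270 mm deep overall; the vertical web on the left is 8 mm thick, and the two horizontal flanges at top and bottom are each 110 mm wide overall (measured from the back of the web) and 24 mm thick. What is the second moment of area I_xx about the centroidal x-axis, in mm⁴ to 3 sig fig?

Treat the section as a set of non-overlapping primitives; coordinates are from the bounding-box lower-left.
Web: 8 × 270, A = 2 160 mm², y = 135 mm, Ī = 13 122 000 mm⁴.
Top flange (beyond web): 102 × 24, A = 2 448 mm², y = 258 mm, Ī = 117 504 mm⁴.
Bottom flange (beyond web): 102 × 24, A = 2 448 mm², y = 12 mm, Ī = 117 504 mm⁴.
By symmetry the centroid is at mid-height, ȳ = 135 mm.
Transfer each piece to the centroidal x-axis using Ī + A·d² with d = y − 135:
  web: d = 0 mm → contributes +13 122 000 mm⁴
  top flange (beyond web): d = 123 mm → contributes +37 153 296 mm⁴
  bottom flange (beyond web): d = -123 mm → contributes +37 153 296 mm⁴
Total I = 87 428 592 mm⁴.

I_xx ≈ 8.74 × 10⁷ mm⁴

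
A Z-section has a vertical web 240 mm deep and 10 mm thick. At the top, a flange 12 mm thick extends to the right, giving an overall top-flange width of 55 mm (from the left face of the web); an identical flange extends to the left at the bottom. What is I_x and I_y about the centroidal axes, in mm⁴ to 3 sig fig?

I_x ≈ 2.56 × 10⁷ mm⁴, I_y ≈ 1.02 × 10⁶ mm⁴

Break the section into simple shapes (no overlaps), measuring from the bottom-left corner of the bounding box.
Web: 10 × 240, A = 2 400 mm², y = 120 mm, Ī = 11 520 000 mm⁴.
Top flange (beyond web): 45 × 12, A = 540 mm², y = 234 mm, Ī = 6 480 mm⁴.
Bottom flange (beyond web): 45 × 12, A = 540 mm², y = 6 mm, Ī = 6 480 mm⁴.
Centroid: ȳ = ΣA·y / ΣA = 120 mm.
Transfer each piece to the centroidal x-axis using Ī + A·d² with d = y − 120:
  web: d = 0 mm → contributes +11 520 000 mm⁴
  top flange (beyond web): d = 114 mm → contributes +7 024 320 mm⁴
  bottom flange (beyond web): d = -114 mm → contributes +7 024 320 mm⁴
Total I = 25 568 640 mm⁴.
For the y-axis: x̄ = 50 mm.
Repeating about the centroidal y-axis gives I_y = 1 019 000 mm⁴.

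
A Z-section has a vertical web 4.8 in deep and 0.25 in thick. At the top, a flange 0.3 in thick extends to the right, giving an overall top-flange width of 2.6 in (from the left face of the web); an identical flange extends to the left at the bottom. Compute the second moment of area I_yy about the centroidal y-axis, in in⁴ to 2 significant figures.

Decompose the section into non-overlapping parts with the origin at the bottom-left of its bounding rectangle.
Web: 0.25 × 4.8, A = 1.2 in², x = 2.475 in, Ī = 0.00625 in⁴.
Top flange (beyond web): 2.35 × 0.3, A = 0.705 in², x = 3.775 in, Ī = 0.3244 in⁴.
Bottom flange (beyond web): 2.35 × 0.3, A = 0.705 in², x = 1.175 in, Ī = 0.3244 in⁴.
Centroid: x̄ = ΣA·x / ΣA = 2.475 in.
Transfer each piece to the centroidal y-axis using Ī + A·d² with d = x − 2.475:
  web: d = 0 in → contributes +0.00625 in⁴
  top flange (beyond web): d = 1.3 in → contributes +1.516 in⁴
  bottom flange (beyond web): d = -1.3 in → contributes +1.516 in⁴
Total I = 3.038 in⁴.

I_yy ≈ 3.0 in⁴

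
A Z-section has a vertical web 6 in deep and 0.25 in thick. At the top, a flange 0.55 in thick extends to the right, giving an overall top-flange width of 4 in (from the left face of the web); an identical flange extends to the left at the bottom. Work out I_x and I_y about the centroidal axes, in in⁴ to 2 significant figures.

I_x ≈ 35 in⁴, I_y ≈ 21 in⁴

Treat the section as a set of non-overlapping primitives; coordinates are from the bounding-box lower-left.
Web: 0.25 × 6, A = 1.5 in², y = 3 in, Ī = 4.5 in⁴.
Top flange (beyond web): 3.75 × 0.55, A = 2.063 in², y = 5.725 in, Ī = 0.05199 in⁴.
Bottom flange (beyond web): 3.75 × 0.55, A = 2.063 in², y = 0.275 in, Ī = 0.05199 in⁴.
Centroid: ȳ = ΣA·y / ΣA = 3 in.
Transfer each piece to the centroidal x-axis using Ī + A·d² with d = y − 3:
  web: d = 0 in → contributes +4.5 in⁴
  top flange (beyond web): d = 2.725 in → contributes +15.37 in⁴
  bottom flange (beyond web): d = -2.725 in → contributes +15.37 in⁴
Total I = 35.23 in⁴.
For the y-axis: x̄ = 3.875 in.
Repeating about the centroidal y-axis gives I_y = 21.34 in⁴.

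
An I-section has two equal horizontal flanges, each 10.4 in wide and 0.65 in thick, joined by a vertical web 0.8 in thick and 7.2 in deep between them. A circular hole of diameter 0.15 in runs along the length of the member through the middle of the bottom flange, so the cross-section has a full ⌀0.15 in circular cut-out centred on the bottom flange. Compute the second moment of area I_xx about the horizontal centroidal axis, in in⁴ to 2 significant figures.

I_xx ≈ 230 in⁴

Treat the section as a set of non-overlapping primitives; coordinates are from the bounding-box lower-left.
Bottom flange: 10.4 × 0.65, A = 6.76 in², y = 0.325 in, Ī = 0.238 in⁴.
Web: 0.8 × 7.2, A = 5.76 in², y = 4.25 in, Ī = 24.88 in⁴.
Top flange: 10.4 × 0.65, A = 6.76 in², y = 8.175 in, Ī = 0.238 in⁴.
Hole (subtracted): ⌀0.15, A = 0.01767 in², y = 0.325 in, Ī = 0.00002485 in⁴.
Centroid: ȳ = ΣA·y / ΣA = 4.254 in.
Transfer each piece to the horizontal centroidal axis using Ī + A·d² with d = y − 4.254:
  bottom flange: d = -3.929 in → contributes +104.6 in⁴
  web: d = -0.003601 in → contributes +24.88 in⁴
  top flange: d = 3.921 in → contributes +104.2 in⁴
  hole: d = -3.929 in → contributes −0.2728 in⁴
Total I = 233.4 in⁴.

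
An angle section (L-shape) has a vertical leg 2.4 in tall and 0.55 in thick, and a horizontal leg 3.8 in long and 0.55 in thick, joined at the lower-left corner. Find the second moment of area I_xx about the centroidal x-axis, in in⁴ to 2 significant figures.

Treat the section as a set of non-overlapping primitives; coordinates are from the bounding-box lower-left.
Vertical leg: 0.55 × 2.4, A = 1.32 in², y = 1.2 in, Ī = 0.6336 in⁴.
Horizontal leg (remainder): 3.25 × 0.55, A = 1.788 in², y = 0.275 in, Ī = 0.04506 in⁴.
Centroid: ȳ = ΣA·y / ΣA = 0.6679 in.
Transfer each piece to the centroidal x-axis using Ī + A·d² with d = y − 0.6679:
  vertical leg: d = 0.5321 in → contributes +1.007 in⁴
  horizontal leg (remainder): d = -0.3929 in → contributes +0.321 in⁴
Total I = 1.328 in⁴.

I_xx ≈ 1.3 in⁴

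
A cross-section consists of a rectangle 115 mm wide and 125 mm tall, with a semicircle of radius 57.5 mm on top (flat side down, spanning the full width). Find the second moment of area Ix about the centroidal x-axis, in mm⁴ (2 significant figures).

Ix ≈ 4.9 × 10⁷ mm⁴

Break the section into simple shapes (no overlaps), measuring from the bottom-left corner of the bounding box.
Rectangular body: 115 × 125, A = 14 375 mm², y = 62.5 mm, Ī = 18 717 448 mm⁴.
Semicircular cap: semicircle r = 57.5, A = 5 193 mm², y = 149.4 mm, Ī = 1 199 785 mm⁴.
Centroid: ȳ = ΣA·y / ΣA = 85.56 mm.
Transfer each piece to the centroidal x-axis using Ī + A·d² with d = y − 85.56:
  rectangular body: d = -23.06 mm → contributes +26 364 313 mm⁴
  semicircular cap: d = 63.84 mm → contributes +22 365 636 mm⁴
Total I = 48 729 950 mm⁴.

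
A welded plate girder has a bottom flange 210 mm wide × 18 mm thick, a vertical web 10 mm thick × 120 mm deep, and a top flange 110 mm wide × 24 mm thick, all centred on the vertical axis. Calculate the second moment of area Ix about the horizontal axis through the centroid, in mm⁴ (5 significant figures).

Ix ≈ 3.2694 × 10⁷ mm⁴

Break the section into simple shapes (no overlaps), measuring from the bottom-left corner of the bounding box.
Bottom plate: 210 × 18, A = 3 780 mm², y = 9 mm, Ī = 102 060 mm⁴.
Web plate: 10 × 120, A = 1 200 mm², y = 78 mm, Ī = 1 440 000 mm⁴.
Top plate: 110 × 24, A = 2 640 mm², y = 150 mm, Ī = 126 720 mm⁴.
Centroid: ȳ = ΣA·y / ΣA = 68.71654 mm.
Transfer each piece to the horizontal axis through the centroid using Ī + A·d² with d = y − 68.71654:
  bottom plate: d = -59.71654 mm → contributes +13 581 784 mm⁴
  web plate: d = 9.283465 mm → contributes +1 543 419 mm⁴
  top plate: d = 81.28346 mm → contributes +17 569 204 mm⁴
Total I = 32 694 408 mm⁴.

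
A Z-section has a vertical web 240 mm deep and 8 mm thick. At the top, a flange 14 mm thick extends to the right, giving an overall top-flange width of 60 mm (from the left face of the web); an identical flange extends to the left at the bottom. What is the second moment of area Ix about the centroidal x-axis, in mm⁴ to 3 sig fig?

Decompose the section into non-overlapping parts with the origin at the bottom-left of its bounding rectangle.
Web: 8 × 240, A = 1 920 mm², y = 120 mm, Ī = 9 216 000 mm⁴.
Top flange (beyond web): 52 × 14, A = 728 mm², y = 233 mm, Ī = 11 891 mm⁴.
Bottom flange (beyond web): 52 × 14, A = 728 mm², y = 7 mm, Ī = 11 891 mm⁴.
Centroid: ȳ = ΣA·y / ΣA = 120 mm.
Transfer each piece to the centroidal x-axis using Ī + A·d² with d = y − 120:
  web: d = 0 mm → contributes +9 216 000 mm⁴
  top flange (beyond web): d = 113 mm → contributes +9 307 723 mm⁴
  bottom flange (beyond web): d = -113 mm → contributes +9 307 723 mm⁴
Total I = 27 831 445 mm⁴.

Ix ≈ 2.78 × 10⁷ mm⁴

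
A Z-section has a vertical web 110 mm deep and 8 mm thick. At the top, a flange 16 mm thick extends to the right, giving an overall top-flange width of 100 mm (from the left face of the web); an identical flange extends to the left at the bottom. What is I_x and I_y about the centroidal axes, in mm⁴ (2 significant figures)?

I_x ≈ 7.5 × 10⁶ mm⁴, I_y ≈ 9.4 × 10⁶ mm⁴

Break the section into simple shapes (no overlaps), measuring from the bottom-left corner of the bounding box.
Web: 8 × 110, A = 880 mm², y = 55 mm, Ī = 887 333 mm⁴.
Top flange (beyond web): 92 × 16, A = 1 472 mm², y = 102 mm, Ī = 31 403 mm⁴.
Bottom flange (beyond web): 92 × 16, A = 1 472 mm², y = 8 mm, Ī = 31 403 mm⁴.
Centroid: ȳ = ΣA·y / ΣA = 55 mm.
Transfer each piece to the centroidal x-axis using Ī + A·d² with d = y − 55:
  web: d = 0 mm → contributes +887 333 mm⁴
  top flange (beyond web): d = 47 mm → contributes +3 283 051 mm⁴
  bottom flange (beyond web): d = -47 mm → contributes +3 283 051 mm⁴
Total I = 7 453 435 mm⁴.
For the y-axis: x̄ = 96 mm.
Repeating about the centroidal y-axis gives I_y = 9 441 195 mm⁴.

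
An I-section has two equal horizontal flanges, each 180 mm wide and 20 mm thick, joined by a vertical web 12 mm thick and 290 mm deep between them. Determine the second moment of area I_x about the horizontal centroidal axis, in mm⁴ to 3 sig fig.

I_x ≈ 1.98 × 10⁸ mm⁴

Treat the section as a set of non-overlapping primitives; coordinates are from the bounding-box lower-left.
Bottom flange: 180 × 20, A = 3 600 mm², y = 10 mm, Ī = 120 000 mm⁴.
Web: 12 × 290, A = 3 480 mm², y = 165 mm, Ī = 24 389 000 mm⁴.
Top flange: 180 × 20, A = 3 600 mm², y = 320 mm, Ī = 120 000 mm⁴.
By symmetry the centroid is at mid-height, ȳ = 165 mm.
Transfer each piece to the horizontal centroidal axis using Ī + A·d² with d = y − 165:
  bottom flange: d = -155 mm → contributes +86 610 000 mm⁴
  web: d = 0 mm → contributes +24 389 000 mm⁴
  top flange: d = 155 mm → contributes +86 610 000 mm⁴
Total I = 197 609 000 mm⁴.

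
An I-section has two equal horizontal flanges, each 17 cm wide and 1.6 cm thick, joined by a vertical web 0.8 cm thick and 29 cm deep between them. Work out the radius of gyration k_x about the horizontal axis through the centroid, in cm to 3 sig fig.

Break the section into simple shapes (no overlaps), measuring from the bottom-left corner of the bounding box.
Bottom flange: 17 × 1.6, A = 27.2 cm², y = 0.8 cm, Ī = 5.8027 cm⁴.
Web: 0.8 × 29, A = 23.2 cm², y = 16.1 cm, Ī = 1625.9 cm⁴.
Top flange: 17 × 1.6, A = 27.2 cm², y = 31.4 cm, Ī = 5.8027 cm⁴.
By symmetry the centroid is at mid-height, ȳ = 16.1 cm.
Transfer each piece to the horizontal axis through the centroid using Ī + A·d² with d = y − 16.1:
  bottom flange: d = -15.3 cm → contributes +6373.1 cm⁴
  web: d = 0 cm → contributes +1625.9 cm⁴
  top flange: d = 15.3 cm → contributes +6373.1 cm⁴
Total I = 14 372 cm⁴.
Radius of gyration: k = √(I/A) = √(14 372 / 77.6) = 13.609 cm.

k_x ≈ 13.6 cm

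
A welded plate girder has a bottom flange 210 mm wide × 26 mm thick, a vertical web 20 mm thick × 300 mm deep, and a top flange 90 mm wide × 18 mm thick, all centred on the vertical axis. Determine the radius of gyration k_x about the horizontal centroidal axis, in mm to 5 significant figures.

Split into non-overlapping primitives; take the origin at the lower-left of the bounding box.
Bottom plate: 210 × 26, A = 5 460 mm², y = 13 mm, Ī = 307 580 mm⁴.
Web plate: 20 × 300, A = 6 000 mm², y = 176 mm, Ī = 45 000 000 mm⁴.
Top plate: 90 × 18, A = 1 620 mm², y = 335 mm, Ī = 43 740 mm⁴.
Centroid: ȳ = ΣA·y / ΣA = 127.6514 mm.
Transfer each piece to the horizontal centroidal axis using Ī + A·d² with d = y − 127.6514:
  bottom plate: d = -114.6514 mm → contributes +72 078 942 mm⁴
  web plate: d = 48.34862 mm → contributes +59 025 537 mm⁴
  top plate: d = 207.3486 mm → contributes +69 693 132 mm⁴
Total I = 200 797 610 mm⁴.
Radius of gyration: k = √(I/A) = √(200 797 610 / 13 080) = 123.9012 mm.

k_x ≈ 123.90 mm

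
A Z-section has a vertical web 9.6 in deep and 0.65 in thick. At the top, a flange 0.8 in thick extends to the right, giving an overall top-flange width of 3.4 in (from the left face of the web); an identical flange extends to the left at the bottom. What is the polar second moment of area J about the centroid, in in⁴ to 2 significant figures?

Split into non-overlapping primitives; take the origin at the lower-left of the bounding box.
Web: 0.65 × 9.6, A = 6.24 in², y = 4.8 in, Ī = 47.92 in⁴.
Top flange (beyond web): 2.75 × 0.8, A = 2.2 in², y = 9.2 in, Ī = 0.1173 in⁴.
Bottom flange (beyond web): 2.75 × 0.8, A = 2.2 in², y = 0.4 in, Ī = 0.1173 in⁴.
Centroid: ȳ = ΣA·y / ΣA = 4.8 in.
Transfer each piece to the centroidal x-axis using Ī + A·d² with d = y − 4.8:
  web: d = 0 in → contributes +47.92 in⁴
  top flange (beyond web): d = 4.4 in → contributes +42.71 in⁴
  bottom flange (beyond web): d = -4.4 in → contributes +42.71 in⁴
Total I = 133.3 in⁴.
For the y-axis: x̄ = 3.075 in.
Repeating about the centroidal y-axis gives I_y = 15.71 in⁴.
Polar second moment: J = I_x + I_y = 149.1 in⁴.

J ≈ 150 in⁴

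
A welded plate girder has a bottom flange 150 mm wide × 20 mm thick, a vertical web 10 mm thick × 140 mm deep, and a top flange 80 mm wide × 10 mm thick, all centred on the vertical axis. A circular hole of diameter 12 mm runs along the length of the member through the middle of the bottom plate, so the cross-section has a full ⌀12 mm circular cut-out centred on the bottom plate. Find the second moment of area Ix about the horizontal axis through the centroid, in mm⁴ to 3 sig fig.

Break the section into simple shapes (no overlaps), measuring from the bottom-left corner of the bounding box.
Bottom plate: 150 × 20, A = 3 000 mm², y = 10 mm, Ī = 100 000 mm⁴.
Web plate: 10 × 140, A = 1 400 mm², y = 90 mm, Ī = 2 286 667 mm⁴.
Top plate: 80 × 10, A = 800 mm², y = 165 mm, Ī = 6666.7 mm⁴.
Hole (subtracted): ⌀12, A = 113.1 mm², y = 10 mm, Ī = 1017.9 mm⁴.
Centroid: ȳ = ΣA·y / ΣA = 56.394 mm.
Transfer each piece to the horizontal axis through the centroid using Ī + A·d² with d = y − 56.394:
  bottom plate: d = -46.394 mm → contributes +6 557 113 mm⁴
  web plate: d = 33.606 mm → contributes +3 867 808 mm⁴
  top plate: d = 108.61 mm → contributes +9 442 937 mm⁴
  hole: d = -46.394 mm → contributes −244 445 mm⁴
Total I = 19 623 413 mm⁴.

Ix ≈ 1.96 × 10⁷ mm⁴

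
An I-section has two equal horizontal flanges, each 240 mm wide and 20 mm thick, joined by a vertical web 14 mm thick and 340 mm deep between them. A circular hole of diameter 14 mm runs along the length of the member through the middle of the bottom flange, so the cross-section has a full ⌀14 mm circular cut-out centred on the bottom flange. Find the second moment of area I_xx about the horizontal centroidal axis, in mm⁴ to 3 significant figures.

Decompose the section into non-overlapping parts with the origin at the bottom-left of its bounding rectangle.
Bottom flange: 240 × 20, A = 4 800 mm², y = 10 mm, Ī = 160 000 mm⁴.
Web: 14 × 340, A = 4 760 mm², y = 190 mm, Ī = 45 854 667 mm⁴.
Top flange: 240 × 20, A = 4 800 mm², y = 370 mm, Ī = 160 000 mm⁴.
Hole (subtracted): ⌀14, A = 153.94 mm², y = 10 mm, Ī = 1885.7 mm⁴.
Centroid: ȳ = ΣA·y / ΣA = 191.95 mm.
Transfer each piece to the horizontal centroidal axis using Ī + A·d² with d = y − 191.95:
  bottom flange: d = -181.95 mm → contributes +159 068 716 mm⁴
  web: d = -1.9505 mm → contributes +45 872 776 mm⁴
  top flange: d = 178.05 mm → contributes +152 327 807 mm⁴
  hole: d = -181.95 mm → contributes −5 098 156 mm⁴
Total I = 352 171 142 mm⁴.

I_xx ≈ 3.52 × 10⁸ mm⁴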